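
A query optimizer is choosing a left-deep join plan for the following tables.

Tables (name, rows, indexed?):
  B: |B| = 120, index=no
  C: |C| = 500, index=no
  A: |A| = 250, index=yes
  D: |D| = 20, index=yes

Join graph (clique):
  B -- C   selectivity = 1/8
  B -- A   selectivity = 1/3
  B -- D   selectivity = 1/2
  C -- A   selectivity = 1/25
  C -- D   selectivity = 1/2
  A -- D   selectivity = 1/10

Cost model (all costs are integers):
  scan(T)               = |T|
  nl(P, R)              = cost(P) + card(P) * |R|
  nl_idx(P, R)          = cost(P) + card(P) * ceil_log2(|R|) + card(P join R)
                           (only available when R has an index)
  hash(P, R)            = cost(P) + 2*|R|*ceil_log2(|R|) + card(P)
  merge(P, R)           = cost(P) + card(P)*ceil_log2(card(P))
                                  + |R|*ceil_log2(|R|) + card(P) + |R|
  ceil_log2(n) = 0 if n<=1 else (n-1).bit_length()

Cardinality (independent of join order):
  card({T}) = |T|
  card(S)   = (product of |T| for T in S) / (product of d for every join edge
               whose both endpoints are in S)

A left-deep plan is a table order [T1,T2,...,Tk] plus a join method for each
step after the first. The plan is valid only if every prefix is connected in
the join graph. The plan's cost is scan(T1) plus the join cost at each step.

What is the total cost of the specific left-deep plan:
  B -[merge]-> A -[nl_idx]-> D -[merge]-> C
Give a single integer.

218330

step 1: scan B: cost=120, card=120
step 2: join A via merge
    card(P join A) = 120*250/(3) = 10000
    cost = 120 + 120*7 + 250*8 + 120 + 250 = 3330
step 3: join D via nl_idx
    card(P join D) = 10000*20/(2*10) = 10000
    cost = 3330 + 10000*5 + 10000 = 63330
step 4: join C via merge
    card(P join C) = 10000*500/(8*25*2) = 12500
    cost = 63330 + 10000*14 + 500*9 + 10000 + 500 = 218330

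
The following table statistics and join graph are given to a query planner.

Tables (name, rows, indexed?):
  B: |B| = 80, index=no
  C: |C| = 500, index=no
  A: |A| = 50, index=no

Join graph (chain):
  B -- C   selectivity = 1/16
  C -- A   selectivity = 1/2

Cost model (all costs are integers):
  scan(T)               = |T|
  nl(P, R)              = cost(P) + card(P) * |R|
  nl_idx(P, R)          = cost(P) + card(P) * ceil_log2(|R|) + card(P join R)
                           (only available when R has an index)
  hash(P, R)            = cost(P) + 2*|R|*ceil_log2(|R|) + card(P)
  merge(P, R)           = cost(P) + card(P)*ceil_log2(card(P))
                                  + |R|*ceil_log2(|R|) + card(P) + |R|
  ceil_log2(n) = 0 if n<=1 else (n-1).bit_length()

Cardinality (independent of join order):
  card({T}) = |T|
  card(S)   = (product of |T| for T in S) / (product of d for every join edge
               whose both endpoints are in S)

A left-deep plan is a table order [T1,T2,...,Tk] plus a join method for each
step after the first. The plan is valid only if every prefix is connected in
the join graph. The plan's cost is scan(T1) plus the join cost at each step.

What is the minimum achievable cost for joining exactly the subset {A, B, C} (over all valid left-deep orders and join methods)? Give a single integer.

5220

Selinger DP over subsets of {A,B,C}:
  {B}: scan cost=80, card=80
  {C}: scan cost=500, card=500
  {A}: scan cost=50, card=50
  {BC}: card=2500; try (B,hash)→2120, (C,merge)→5720, (B,merge)→6140, (C,hash)→9160, (C,nl)→40080, (B,nl)→40500; best=2120 via (B,hash)
  {AC}: card=12500; try (A,hash)→1600, (C,merge)→5400, (A,merge)→5850, (C,hash)→9100, (C,nl)→25050, (A,nl)→25500; best=1600 via (A,hash)
  {ABC}: card=62500; try (A,hash)→5220, (B,hash)→15220, (A,merge)→34970, (A,nl)→127120, (B,merge)→189740, (B,nl)→1001600; best=5220 via (A,hash)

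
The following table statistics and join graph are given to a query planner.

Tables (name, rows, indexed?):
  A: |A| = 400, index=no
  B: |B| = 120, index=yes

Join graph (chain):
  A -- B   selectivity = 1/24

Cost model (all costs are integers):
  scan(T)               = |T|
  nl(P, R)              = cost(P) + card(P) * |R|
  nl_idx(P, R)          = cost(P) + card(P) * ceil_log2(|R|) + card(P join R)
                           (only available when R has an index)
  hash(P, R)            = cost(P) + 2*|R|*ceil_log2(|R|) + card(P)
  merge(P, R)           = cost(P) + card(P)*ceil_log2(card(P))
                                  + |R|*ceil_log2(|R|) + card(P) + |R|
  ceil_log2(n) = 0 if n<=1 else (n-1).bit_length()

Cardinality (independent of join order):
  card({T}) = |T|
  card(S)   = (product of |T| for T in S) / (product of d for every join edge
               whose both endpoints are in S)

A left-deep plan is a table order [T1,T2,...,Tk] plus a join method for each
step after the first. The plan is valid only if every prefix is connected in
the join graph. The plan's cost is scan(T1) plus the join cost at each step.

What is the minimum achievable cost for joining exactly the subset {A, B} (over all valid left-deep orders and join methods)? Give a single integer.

Selinger DP over subsets of {A,B}:
  {A}: scan cost=400, card=400
  {B}: scan cost=120, card=120
  {AB}: card=2000; try (B,hash)→2480, (A,merge)→5080, (B,nl_idx)→5200, (B,merge)→5360, (A,hash)→7440, (A,nl)→48120 …(+1); best=2480 via (B,hash)

2480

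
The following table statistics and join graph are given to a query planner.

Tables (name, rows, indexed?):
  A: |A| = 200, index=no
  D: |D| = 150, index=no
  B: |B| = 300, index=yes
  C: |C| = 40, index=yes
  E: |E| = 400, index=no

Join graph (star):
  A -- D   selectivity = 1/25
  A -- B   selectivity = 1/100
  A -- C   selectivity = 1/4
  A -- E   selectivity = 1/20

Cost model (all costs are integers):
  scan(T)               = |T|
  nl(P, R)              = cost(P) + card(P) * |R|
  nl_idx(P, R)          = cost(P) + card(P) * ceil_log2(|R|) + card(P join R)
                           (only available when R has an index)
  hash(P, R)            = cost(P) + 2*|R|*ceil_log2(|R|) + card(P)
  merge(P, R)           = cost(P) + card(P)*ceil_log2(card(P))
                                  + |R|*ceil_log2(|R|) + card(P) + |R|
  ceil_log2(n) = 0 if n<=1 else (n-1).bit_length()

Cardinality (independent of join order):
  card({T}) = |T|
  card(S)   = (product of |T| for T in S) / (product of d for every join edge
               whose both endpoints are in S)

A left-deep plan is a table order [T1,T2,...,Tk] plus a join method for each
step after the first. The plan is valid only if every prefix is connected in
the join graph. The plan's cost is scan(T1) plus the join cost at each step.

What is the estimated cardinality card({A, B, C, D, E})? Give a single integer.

Tables in S: A(200), B(300), C(40), D(150), E(400)
Edges inside S: A-D(d=25), A-B(d=100), A-C(d=4), A-E(d=20)
numerator = 200 * 300 * 40 * 150 * 400 = 144000000000
denominator = 25 * 100 * 4 * 20 = 200000
card(S) = 144000000000 / 200000 = 720000

720000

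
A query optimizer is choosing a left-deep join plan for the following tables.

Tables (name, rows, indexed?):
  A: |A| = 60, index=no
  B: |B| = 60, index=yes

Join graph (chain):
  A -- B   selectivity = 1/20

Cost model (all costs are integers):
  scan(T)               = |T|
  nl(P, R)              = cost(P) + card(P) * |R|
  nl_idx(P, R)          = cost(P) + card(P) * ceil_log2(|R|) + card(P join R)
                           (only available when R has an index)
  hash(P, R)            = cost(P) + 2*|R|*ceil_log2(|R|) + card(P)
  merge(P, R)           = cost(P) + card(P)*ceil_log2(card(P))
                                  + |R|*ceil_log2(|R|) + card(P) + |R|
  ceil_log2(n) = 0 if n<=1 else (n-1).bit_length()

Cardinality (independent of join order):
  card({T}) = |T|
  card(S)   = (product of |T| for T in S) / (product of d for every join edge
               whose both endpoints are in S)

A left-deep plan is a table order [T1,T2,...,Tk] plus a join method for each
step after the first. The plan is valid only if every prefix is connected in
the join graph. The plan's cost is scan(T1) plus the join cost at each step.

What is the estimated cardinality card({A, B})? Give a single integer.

180

Tables in S: A(60), B(60)
Edges inside S: A-B(d=20)
numerator = 60 * 60 = 3600
denominator = 20 = 20
card(S) = 3600 / 20 = 180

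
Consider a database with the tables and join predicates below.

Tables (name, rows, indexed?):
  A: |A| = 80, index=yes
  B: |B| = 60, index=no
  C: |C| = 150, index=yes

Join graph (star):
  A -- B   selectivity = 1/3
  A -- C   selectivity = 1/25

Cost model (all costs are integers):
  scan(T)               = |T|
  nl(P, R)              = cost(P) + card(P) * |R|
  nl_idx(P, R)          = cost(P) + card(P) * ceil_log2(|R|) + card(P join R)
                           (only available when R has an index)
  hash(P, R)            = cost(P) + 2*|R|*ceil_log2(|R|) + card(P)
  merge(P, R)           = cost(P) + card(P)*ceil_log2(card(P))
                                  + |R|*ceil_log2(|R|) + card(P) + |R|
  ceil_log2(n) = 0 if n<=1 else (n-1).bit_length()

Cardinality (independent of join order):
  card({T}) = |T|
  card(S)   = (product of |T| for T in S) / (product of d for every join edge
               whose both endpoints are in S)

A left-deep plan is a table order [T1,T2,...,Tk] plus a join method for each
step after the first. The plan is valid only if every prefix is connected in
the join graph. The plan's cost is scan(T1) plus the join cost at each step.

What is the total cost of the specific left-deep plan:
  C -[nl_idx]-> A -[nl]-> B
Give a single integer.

step 1: scan C: cost=150, card=150
step 2: join A via nl_idx
    card(P join A) = 150*80/(25) = 480
    cost = 150 + 150*7 + 480 = 1680
step 3: join B via nl
    card(P join B) = 480*60/(3) = 9600
    cost = 1680 + 480*60 = 30480

30480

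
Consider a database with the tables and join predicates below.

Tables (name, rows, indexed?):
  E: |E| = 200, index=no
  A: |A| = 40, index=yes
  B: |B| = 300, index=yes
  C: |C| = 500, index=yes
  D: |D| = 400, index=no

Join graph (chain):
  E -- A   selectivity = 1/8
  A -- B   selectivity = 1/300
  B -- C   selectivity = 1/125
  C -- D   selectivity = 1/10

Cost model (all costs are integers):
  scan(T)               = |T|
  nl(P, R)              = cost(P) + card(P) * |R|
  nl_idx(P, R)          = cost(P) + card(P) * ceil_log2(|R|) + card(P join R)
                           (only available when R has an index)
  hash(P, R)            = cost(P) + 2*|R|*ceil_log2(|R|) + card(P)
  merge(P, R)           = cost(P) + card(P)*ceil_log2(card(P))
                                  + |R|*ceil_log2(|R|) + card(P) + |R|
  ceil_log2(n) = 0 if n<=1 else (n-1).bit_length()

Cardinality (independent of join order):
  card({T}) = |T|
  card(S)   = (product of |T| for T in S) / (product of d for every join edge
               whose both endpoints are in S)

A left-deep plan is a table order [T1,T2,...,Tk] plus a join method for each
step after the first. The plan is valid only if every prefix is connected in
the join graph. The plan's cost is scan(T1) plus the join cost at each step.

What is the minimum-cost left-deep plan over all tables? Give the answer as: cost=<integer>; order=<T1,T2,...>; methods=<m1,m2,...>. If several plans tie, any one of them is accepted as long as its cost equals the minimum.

cost=15400; order=A,B,C,E,D; methods=nl_idx,nl_idx,merge,hash

Selinger DP (subsets sized 1..n):
  {E}: scan cost=200, card=200
  {A}: scan cost=40, card=40
  {B}: scan cost=300, card=300
  {C}: scan cost=500, card=500
  {D}: scan cost=400, card=400
  {AE}: card=1000; try (A,hash)→880, (E,merge)→2120, (A,merge)→2280, (A,nl_idx)→2400, (E,hash)→3280, (E,nl)→8040 …(+1); best=880 via (A,hash)
  {AB}: card=40; try (B,nl_idx)→440, (A,hash)→1080, (A,nl_idx)→2140, (B,merge)→3320, (A,merge)→3580, (B,hash)→5480 …(+2); best=440 via (B,nl_idx)
  {BC}: card=1200; try (C,nl_idx)→4200, (B,nl_idx)→6200, (B,hash)→6400, (C,merge)→8300, (B,merge)→8500, (C,hash)→9600 …(+2); best=4200 via (C,nl_idx)
  {CD}: card=20000; try (D,hash)→8200, (C,merge)→9400, (D,merge)→9500, (C,hash)→9800, (C,nl_idx)→24000, (C,nl)→200400 …(+1); best=8200 via (D,hash)
  {ABE}: card=1000; try (E,merge)→2520, (E,hash)→3680, (B,hash)→7280, (E,nl)→8440, (B,nl_idx)→10880, (B,merge)→14880 …(+1); best=2520 via (E,merge)
  {ABC}: card=160; try (C,nl_idx)→960, (C,merge)→5720, (A,hash)→5880, (C,hash)→9480, (A,nl_idx)→11560, (A,merge)→18880 …(+2); best=960 via (C,nl_idx)
  {BCD}: card=48000; try (D,hash)→12600, (D,merge)→22600, (B,hash)→33600, (B,nl_idx)→236200, (B,merge)→331200, (D,nl)→484200 …(+1); best=12600 via (D,hash)
  {ABCE}: card=4000; try (E,merge)→4200, (E,hash)→4320, (C,hash)→12520, (C,nl_idx)→15520, (C,merge)→18520, (E,nl)→32960 …(+1); best=4200 via (E,merge)
  {ABCD}: card=6400; try (D,merge)→6400, (D,hash)→8320, (A,hash)→61080, (D,nl)→64960, (A,nl_idx)→307000, (A,merge)→828880 …(+1); best=6400 via (D,merge)
  {ABCDE}: card=160000; try (D,hash)→15400, (E,hash)→16000, (D,merge)→60200, (E,merge)→97800, (E,nl)→1286400, (D,nl)→1604200; best=15400 via (D,hash)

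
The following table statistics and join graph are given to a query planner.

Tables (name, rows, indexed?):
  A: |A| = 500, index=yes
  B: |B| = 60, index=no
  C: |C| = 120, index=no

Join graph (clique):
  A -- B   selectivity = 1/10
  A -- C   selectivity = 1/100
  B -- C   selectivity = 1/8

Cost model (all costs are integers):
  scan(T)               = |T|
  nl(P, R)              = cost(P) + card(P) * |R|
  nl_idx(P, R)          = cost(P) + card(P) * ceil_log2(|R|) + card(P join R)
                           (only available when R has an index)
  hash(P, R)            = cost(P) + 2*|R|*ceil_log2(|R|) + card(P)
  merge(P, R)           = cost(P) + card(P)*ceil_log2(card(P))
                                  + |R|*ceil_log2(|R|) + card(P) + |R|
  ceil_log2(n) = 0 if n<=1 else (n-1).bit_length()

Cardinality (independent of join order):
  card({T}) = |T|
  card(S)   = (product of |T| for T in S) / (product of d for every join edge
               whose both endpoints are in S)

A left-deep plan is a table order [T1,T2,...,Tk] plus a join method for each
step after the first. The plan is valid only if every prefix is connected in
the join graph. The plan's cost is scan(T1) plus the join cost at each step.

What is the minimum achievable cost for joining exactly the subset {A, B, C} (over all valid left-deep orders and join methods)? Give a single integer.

3120

Selinger DP over subsets of {A,B,C}:
  {A}: scan cost=500, card=500
  {B}: scan cost=60, card=60
  {C}: scan cost=120, card=120
  {AB}: card=3000; try (B,hash)→1720, (A,nl_idx)→3600, (A,merge)→5480, (B,merge)→5920, (A,hash)→9120, (A,nl)→30060 …(+1); best=1720 via (B,hash)
  {AC}: card=600; try (A,nl_idx)→1800, (C,hash)→2680, (A,merge)→6080, (C,merge)→6460, (A,hash)→9240, (A,nl)→60120 …(+1); best=1800 via (A,nl_idx)
  {BC}: card=900; try (B,hash)→960, (C,merge)→1440, (B,merge)→1500, (C,hash)→1800, (C,nl)→7260, (B,nl)→7320; best=960 via (B,hash)
  {ABC}: card=450; try (B,hash)→3120, (C,hash)→6400, (B,merge)→8820, (A,nl_idx)→9510, (A,hash)→10860, (A,merge)→15860 …(+4); best=3120 via (B,hash)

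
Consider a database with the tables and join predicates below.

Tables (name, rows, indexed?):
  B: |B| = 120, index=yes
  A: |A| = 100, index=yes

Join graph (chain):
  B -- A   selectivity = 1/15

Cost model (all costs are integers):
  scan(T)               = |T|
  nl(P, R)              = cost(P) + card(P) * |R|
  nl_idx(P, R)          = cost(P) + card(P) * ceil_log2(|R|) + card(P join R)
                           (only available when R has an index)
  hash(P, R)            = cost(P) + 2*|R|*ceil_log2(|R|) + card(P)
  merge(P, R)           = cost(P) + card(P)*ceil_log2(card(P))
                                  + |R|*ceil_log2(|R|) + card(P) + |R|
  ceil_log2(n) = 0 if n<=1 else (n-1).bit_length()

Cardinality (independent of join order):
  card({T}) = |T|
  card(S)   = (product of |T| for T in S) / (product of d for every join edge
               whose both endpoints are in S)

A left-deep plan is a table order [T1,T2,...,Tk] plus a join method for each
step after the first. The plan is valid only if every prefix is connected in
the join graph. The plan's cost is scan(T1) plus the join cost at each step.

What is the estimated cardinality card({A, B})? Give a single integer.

800

Tables in S: A(100), B(120)
Edges inside S: B-A(d=15)
numerator = 100 * 120 = 12000
denominator = 15 = 15
card(S) = 12000 / 15 = 800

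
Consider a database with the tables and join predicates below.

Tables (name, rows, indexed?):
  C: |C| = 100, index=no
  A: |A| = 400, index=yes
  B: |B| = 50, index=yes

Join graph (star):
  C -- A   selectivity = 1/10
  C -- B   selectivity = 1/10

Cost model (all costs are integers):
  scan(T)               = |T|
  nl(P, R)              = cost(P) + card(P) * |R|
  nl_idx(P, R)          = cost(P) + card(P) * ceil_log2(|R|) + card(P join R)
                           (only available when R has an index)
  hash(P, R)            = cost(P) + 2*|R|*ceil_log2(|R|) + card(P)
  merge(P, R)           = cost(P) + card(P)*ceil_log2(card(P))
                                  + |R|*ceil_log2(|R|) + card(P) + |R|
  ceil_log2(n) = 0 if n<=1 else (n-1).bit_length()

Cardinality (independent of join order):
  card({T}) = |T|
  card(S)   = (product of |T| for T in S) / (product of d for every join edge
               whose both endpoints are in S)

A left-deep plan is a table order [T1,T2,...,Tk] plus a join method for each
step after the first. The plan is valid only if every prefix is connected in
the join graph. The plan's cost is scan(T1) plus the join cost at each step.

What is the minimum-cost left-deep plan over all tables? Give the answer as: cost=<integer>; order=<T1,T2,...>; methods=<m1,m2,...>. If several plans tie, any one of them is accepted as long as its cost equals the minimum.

cost=6800; order=A,C,B; methods=hash,hash

Selinger DP (subsets sized 1..n):
  {C}: scan cost=100, card=100
  {A}: scan cost=400, card=400
  {B}: scan cost=50, card=50
  {AC}: card=4000; try (C,hash)→2200, (A,merge)→4900, (A,nl_idx)→5000, (C,merge)→5200, (A,hash)→7400, (A,nl)→40100 …(+1); best=2200 via (C,hash)
  {BC}: card=500; try (B,hash)→800, (C,merge)→1200, (B,nl_idx)→1200, (B,merge)→1250, (C,hash)→1500, (C,nl)→5050 …(+1); best=800 via (B,hash)
  {ABC}: card=20000; try (B,hash)→6800, (A,hash)→8500, (A,merge)→9800, (A,nl_idx)→25300, (B,nl_idx)→46200, (B,merge)→54550 …(+2); best=6800 via (B,hash)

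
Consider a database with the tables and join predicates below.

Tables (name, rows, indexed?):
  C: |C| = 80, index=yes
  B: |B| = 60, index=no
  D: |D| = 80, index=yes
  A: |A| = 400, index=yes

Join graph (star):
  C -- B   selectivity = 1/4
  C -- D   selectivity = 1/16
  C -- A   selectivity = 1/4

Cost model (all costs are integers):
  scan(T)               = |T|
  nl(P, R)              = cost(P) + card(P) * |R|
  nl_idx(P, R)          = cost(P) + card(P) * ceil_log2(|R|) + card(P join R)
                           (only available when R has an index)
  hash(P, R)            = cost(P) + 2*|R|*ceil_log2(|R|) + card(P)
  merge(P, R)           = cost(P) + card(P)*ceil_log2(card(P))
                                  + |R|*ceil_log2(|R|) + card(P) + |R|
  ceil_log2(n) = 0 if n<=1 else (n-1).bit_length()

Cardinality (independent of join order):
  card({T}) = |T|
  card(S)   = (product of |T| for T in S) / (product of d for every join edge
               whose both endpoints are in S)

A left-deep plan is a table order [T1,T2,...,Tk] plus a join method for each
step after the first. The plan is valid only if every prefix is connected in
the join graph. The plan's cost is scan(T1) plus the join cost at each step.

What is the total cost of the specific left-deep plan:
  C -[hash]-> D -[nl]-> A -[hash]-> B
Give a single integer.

202000

step 1: scan C: cost=80, card=80
step 2: join D via hash
    card(P join D) = 80*80/(16) = 400
    cost = 80 + 2*80*7 + 80 = 1280
step 3: join A via nl
    card(P join A) = 400*400/(4) = 40000
    cost = 1280 + 400*400 = 161280
step 4: join B via hash
    card(P join B) = 40000*60/(4) = 600000
    cost = 161280 + 2*60*6 + 40000 = 202000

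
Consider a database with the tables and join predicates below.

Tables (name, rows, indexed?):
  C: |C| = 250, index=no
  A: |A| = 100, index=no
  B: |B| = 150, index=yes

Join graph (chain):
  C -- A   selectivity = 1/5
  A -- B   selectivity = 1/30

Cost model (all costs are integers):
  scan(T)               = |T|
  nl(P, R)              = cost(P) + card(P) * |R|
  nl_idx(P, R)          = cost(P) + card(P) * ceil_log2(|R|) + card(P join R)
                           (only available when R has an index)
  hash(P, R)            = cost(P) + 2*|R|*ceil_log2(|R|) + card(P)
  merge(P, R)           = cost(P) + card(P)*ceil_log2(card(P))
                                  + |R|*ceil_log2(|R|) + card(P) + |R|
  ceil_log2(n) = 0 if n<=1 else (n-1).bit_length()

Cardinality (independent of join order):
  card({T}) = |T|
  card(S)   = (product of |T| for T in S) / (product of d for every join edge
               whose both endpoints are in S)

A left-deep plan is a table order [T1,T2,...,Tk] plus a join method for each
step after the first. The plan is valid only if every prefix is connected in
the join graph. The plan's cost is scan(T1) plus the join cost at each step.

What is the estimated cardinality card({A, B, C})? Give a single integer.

Tables in S: A(100), B(150), C(250)
Edges inside S: C-A(d=5), A-B(d=30)
numerator = 100 * 150 * 250 = 3750000
denominator = 5 * 30 = 150
card(S) = 3750000 / 150 = 25000

25000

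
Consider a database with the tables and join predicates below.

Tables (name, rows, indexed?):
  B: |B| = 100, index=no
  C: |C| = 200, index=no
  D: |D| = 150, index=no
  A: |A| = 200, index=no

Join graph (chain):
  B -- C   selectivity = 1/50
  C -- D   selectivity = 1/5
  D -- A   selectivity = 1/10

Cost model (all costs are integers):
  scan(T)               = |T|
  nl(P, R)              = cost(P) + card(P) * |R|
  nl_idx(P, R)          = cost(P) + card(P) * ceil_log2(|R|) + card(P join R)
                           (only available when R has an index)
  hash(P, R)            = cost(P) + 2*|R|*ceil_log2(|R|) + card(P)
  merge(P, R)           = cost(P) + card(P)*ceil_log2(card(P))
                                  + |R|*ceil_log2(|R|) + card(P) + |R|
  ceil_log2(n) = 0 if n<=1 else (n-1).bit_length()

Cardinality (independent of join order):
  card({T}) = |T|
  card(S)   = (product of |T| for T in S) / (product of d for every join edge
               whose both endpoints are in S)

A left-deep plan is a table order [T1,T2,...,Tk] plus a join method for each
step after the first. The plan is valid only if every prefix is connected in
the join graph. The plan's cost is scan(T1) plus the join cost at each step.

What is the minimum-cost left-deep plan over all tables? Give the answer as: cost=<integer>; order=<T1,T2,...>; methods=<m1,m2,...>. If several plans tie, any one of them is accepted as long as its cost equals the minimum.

Selinger DP (subsets sized 1..n):
  {B}: scan cost=100, card=100
  {C}: scan cost=200, card=200
  {D}: scan cost=150, card=150
  {A}: scan cost=200, card=200
  {BC}: card=400; try (B,hash)→1800, (C,merge)→2700, (B,merge)→2800, (C,hash)→3400, (C,nl)→20100, (B,nl)→20200; best=1800 via (B,hash)
  {CD}: card=6000; try (D,hash)→2800, (C,merge)→3300, (D,merge)→3350, (C,hash)→3500, (C,nl)→30150, (D,nl)→30200; best=2800 via (D,hash)
  {AD}: card=3000; try (D,hash)→2800, (A,merge)→3300, (D,merge)→3350, (A,hash)→3500, (A,nl)→30150, (D,nl)→30200; best=2800 via (D,hash)
  {BCD}: card=12000; try (D,hash)→4600, (D,merge)→7150, (B,hash)→10200, (D,nl)→61800, (B,merge)→87600, (B,nl)→602800; best=4600 via (D,hash)
  {ACD}: card=120000; try (C,hash)→9000, (A,hash)→12000, (C,merge)→43600, (A,merge)→88600, (C,nl)→602800, (A,nl)→1202800; best=9000 via (C,hash)
  {ABCD}: card=240000; try (A,hash)→19800, (B,hash)→130400, (A,merge)→186400, (B,merge)→2169800, (A,nl)→2404600, (B,nl)→12009000; best=19800 via (A,hash)

cost=19800; order=C,B,D,A; methods=hash,hash,hash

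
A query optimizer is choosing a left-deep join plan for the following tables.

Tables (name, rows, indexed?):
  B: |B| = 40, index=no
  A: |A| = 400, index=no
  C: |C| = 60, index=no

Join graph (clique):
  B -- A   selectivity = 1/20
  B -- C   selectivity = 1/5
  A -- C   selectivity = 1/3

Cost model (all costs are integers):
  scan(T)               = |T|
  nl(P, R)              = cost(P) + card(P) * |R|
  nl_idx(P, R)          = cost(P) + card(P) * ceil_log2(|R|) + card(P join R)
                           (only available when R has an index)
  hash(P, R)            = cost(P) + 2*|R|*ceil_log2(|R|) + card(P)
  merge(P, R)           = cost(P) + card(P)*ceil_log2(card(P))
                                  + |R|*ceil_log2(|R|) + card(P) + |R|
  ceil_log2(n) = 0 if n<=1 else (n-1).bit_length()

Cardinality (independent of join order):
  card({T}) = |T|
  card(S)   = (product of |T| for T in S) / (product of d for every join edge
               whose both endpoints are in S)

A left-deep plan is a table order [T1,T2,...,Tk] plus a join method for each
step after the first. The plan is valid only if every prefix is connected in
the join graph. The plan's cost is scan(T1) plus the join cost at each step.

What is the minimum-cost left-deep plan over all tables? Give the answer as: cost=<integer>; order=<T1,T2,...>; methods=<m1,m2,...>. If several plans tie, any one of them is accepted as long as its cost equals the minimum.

Selinger DP (subsets sized 1..n):
  {B}: scan cost=40, card=40
  {A}: scan cost=400, card=400
  {C}: scan cost=60, card=60
  {AB}: card=800; try (B,hash)→1280, (A,merge)→4320, (B,merge)→4680, (A,hash)→7280, (A,nl)→16040, (B,nl)→16400; best=1280 via (B,hash)
  {BC}: card=480; try (B,hash)→600, (C,merge)→740, (B,merge)→760, (C,hash)→800, (C,nl)→2440, (B,nl)→2460; best=600 via (B,hash)
  {AC}: card=8000; try (C,hash)→1520, (A,merge)→4480, (C,merge)→4820, (A,hash)→7320, (A,nl)→24060, (C,nl)→24400; best=1520 via (C,hash)
  {ABC}: card=3200; try (C,hash)→2800, (A,hash)→8280, (A,merge)→9400, (B,hash)→10000, (C,merge)→10500, (C,nl)→49280 …(+3); best=2800 via (C,hash)

cost=2800; order=A,B,C; methods=hash,hash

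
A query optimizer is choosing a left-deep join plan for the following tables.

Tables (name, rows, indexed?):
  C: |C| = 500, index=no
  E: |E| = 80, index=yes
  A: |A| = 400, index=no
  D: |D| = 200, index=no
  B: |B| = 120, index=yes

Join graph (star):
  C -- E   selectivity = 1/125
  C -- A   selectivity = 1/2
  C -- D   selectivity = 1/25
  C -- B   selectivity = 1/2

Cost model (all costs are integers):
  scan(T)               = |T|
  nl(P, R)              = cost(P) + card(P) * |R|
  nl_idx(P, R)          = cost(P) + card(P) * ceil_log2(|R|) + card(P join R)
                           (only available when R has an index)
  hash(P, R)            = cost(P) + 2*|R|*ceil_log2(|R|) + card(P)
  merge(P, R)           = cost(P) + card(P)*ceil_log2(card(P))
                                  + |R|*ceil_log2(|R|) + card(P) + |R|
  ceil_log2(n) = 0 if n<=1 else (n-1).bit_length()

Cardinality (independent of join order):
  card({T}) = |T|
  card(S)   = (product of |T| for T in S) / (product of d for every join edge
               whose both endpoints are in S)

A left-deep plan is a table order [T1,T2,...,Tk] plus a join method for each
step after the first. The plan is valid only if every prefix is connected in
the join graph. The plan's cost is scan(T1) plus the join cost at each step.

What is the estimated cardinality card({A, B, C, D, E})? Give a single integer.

Tables in S: A(400), B(120), C(500), D(200), E(80)
Edges inside S: C-E(d=125), C-A(d=2), C-D(d=25), C-B(d=2)
numerator = 400 * 120 * 500 * 200 * 80 = 384000000000
denominator = 125 * 2 * 25 * 2 = 12500
card(S) = 384000000000 / 12500 = 30720000

30720000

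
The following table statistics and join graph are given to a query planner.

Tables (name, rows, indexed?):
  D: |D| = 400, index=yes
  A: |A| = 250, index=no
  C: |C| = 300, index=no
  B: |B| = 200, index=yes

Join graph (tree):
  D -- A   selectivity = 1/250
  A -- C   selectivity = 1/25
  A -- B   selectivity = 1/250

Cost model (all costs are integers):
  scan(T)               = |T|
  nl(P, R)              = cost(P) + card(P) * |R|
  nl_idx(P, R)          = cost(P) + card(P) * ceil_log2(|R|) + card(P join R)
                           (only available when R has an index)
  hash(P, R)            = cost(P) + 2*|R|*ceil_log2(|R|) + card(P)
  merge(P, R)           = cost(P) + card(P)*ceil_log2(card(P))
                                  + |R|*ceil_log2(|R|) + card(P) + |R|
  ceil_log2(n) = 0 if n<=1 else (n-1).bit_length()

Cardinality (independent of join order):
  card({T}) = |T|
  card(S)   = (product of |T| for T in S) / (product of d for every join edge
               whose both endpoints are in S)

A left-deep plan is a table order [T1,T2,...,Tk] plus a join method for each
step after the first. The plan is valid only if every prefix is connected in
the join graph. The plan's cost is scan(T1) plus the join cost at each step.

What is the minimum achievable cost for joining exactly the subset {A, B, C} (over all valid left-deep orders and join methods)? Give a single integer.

7250

Selinger DP over subsets of {A,B,C}:
  {A}: scan cost=250, card=250
  {C}: scan cost=300, card=300
  {B}: scan cost=200, card=200
  {AC}: card=3000; try (A,hash)→4600, (C,merge)→5500, (A,merge)→5550, (C,hash)→5900, (C,nl)→75250, (A,nl)→75300; best=4600 via (A,hash)
  {AB}: card=200; try (B,nl_idx)→2450, (B,hash)→3700, (A,merge)→4250, (B,merge)→4300, (A,hash)→4400, (A,nl)→50200 …(+1); best=2450 via (B,nl_idx)
  {ABC}: card=2400; try (C,merge)→7250, (C,hash)→8050, (B,hash)→10800, (B,nl_idx)→31000, (B,merge)→45400, (C,nl)→62450 …(+1); best=7250 via (C,merge)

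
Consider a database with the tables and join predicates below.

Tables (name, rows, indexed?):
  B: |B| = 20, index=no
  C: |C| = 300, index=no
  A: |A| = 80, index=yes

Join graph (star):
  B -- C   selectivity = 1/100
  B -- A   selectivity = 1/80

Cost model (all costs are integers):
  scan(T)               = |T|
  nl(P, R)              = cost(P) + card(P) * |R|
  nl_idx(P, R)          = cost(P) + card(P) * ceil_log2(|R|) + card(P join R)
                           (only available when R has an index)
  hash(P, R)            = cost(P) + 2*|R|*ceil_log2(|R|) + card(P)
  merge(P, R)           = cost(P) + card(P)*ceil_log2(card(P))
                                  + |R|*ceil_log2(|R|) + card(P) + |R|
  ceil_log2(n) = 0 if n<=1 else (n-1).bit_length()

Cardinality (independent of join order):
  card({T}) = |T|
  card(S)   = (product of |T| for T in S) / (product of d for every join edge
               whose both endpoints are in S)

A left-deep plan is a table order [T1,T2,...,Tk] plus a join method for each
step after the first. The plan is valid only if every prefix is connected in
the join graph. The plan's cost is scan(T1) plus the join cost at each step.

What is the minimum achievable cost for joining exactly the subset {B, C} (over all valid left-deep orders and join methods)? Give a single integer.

Selinger DP over subsets of {B,C}:
  {B}: scan cost=20, card=20
  {C}: scan cost=300, card=300
  {BC}: card=60; try (B,hash)→800, (C,merge)→3140, (B,merge)→3420, (C,hash)→5440, (C,nl)→6020, (B,nl)→6300; best=800 via (B,hash)

800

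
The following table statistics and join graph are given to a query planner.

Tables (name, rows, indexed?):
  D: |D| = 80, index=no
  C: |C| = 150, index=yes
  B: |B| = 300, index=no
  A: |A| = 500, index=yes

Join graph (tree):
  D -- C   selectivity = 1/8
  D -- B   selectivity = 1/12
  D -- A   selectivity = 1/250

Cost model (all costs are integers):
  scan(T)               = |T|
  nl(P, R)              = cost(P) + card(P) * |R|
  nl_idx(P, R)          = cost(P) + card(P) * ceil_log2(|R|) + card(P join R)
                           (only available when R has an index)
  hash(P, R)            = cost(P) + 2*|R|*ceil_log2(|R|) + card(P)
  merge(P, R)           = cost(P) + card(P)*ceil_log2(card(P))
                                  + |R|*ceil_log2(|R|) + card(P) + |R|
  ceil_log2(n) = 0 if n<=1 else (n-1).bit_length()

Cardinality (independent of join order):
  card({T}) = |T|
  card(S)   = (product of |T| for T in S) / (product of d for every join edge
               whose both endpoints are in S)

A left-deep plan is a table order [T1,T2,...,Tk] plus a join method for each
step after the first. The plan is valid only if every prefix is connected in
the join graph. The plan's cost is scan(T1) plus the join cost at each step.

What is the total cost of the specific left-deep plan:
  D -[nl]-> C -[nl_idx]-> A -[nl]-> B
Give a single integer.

928580

step 1: scan D: cost=80, card=80
step 2: join C via nl
    card(P join C) = 80*150/(8) = 1500
    cost = 80 + 80*150 = 12080
step 3: join A via nl_idx
    card(P join A) = 1500*500/(250) = 3000
    cost = 12080 + 1500*9 + 3000 = 28580
step 4: join B via nl
    card(P join B) = 3000*300/(12) = 75000
    cost = 28580 + 3000*300 = 928580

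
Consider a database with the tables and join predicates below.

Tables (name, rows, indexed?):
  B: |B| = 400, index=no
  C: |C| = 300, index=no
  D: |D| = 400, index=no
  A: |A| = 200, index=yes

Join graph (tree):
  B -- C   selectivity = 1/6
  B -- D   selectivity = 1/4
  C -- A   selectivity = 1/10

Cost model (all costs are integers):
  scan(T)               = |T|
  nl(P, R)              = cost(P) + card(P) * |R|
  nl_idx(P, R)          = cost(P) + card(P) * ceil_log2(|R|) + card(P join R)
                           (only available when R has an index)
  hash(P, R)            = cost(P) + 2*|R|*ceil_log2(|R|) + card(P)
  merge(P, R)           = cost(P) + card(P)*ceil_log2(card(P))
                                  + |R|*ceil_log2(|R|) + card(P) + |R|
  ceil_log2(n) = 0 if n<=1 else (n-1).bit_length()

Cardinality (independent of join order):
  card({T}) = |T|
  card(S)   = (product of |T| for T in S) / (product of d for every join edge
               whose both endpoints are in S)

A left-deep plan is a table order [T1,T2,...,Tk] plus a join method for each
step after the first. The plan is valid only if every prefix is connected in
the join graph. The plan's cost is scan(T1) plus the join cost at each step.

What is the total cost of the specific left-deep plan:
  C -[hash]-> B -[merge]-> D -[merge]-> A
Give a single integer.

44333600

step 1: scan C: cost=300, card=300
step 2: join B via hash
    card(P join B) = 300*400/(6) = 20000
    cost = 300 + 2*400*9 + 300 = 7800
step 3: join D via merge
    card(P join D) = 20000*400/(4) = 2000000
    cost = 7800 + 20000*15 + 400*9 + 20000 + 400 = 331800
step 4: join A via merge
    card(P join A) = 2000000*200/(10) = 40000000
    cost = 331800 + 2000000*21 + 200*8 + 2000000 + 200 = 44333600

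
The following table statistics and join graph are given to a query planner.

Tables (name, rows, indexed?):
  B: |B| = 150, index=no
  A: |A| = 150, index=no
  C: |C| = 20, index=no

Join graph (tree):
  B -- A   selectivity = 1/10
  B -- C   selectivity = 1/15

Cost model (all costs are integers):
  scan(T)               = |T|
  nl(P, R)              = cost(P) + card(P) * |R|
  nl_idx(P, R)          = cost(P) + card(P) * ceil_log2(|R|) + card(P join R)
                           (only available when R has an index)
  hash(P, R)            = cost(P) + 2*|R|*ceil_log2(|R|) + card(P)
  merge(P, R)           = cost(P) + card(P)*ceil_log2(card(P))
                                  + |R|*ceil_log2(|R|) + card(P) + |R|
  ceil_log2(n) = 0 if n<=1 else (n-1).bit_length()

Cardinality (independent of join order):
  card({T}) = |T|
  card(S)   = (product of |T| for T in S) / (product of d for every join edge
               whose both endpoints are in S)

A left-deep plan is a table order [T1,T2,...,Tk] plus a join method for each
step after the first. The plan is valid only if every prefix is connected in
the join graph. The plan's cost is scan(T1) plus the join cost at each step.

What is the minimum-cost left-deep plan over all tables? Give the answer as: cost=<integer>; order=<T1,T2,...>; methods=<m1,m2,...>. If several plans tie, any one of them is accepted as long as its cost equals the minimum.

Selinger DP (subsets sized 1..n):
  {B}: scan cost=150, card=150
  {A}: scan cost=150, card=150
  {C}: scan cost=20, card=20
  {AB}: card=2250; try (B,hash)→2700, (A,hash)→2700, (B,merge)→2850, (A,merge)→2850, (B,nl)→22650, (A,nl)→22650; best=2700 via (B,hash)
  {BC}: card=200; try (C,hash)→500, (B,merge)→1490, (C,merge)→1620, (B,hash)→2440, (B,nl)→3020, (C,nl)→3150; best=500 via (C,hash)
  {ABC}: card=3000; try (A,hash)→3100, (A,merge)→3650, (C,hash)→5150, (A,nl)→30500, (C,merge)→32070, (C,nl)→47700; best=3100 via (A,hash)

cost=3100; order=B,C,A; methods=hash,hash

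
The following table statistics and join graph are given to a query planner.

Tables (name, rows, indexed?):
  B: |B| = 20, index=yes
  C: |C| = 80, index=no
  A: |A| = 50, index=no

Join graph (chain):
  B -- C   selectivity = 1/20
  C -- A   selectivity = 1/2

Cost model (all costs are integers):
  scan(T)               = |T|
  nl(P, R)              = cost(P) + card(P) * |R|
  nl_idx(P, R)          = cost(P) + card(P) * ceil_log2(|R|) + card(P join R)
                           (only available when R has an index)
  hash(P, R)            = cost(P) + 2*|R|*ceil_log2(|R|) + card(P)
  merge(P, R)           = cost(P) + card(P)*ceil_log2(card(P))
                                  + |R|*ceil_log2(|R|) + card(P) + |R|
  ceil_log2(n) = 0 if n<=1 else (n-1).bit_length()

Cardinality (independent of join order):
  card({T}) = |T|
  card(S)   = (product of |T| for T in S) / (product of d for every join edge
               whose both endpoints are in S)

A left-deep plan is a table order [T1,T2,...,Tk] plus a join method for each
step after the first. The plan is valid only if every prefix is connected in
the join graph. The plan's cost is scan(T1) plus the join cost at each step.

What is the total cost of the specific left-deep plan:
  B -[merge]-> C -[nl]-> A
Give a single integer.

4780

step 1: scan B: cost=20, card=20
step 2: join C via merge
    card(P join C) = 20*80/(20) = 80
    cost = 20 + 20*5 + 80*7 + 20 + 80 = 780
step 3: join A via nl
    card(P join A) = 80*50/(2) = 2000
    cost = 780 + 80*50 = 4780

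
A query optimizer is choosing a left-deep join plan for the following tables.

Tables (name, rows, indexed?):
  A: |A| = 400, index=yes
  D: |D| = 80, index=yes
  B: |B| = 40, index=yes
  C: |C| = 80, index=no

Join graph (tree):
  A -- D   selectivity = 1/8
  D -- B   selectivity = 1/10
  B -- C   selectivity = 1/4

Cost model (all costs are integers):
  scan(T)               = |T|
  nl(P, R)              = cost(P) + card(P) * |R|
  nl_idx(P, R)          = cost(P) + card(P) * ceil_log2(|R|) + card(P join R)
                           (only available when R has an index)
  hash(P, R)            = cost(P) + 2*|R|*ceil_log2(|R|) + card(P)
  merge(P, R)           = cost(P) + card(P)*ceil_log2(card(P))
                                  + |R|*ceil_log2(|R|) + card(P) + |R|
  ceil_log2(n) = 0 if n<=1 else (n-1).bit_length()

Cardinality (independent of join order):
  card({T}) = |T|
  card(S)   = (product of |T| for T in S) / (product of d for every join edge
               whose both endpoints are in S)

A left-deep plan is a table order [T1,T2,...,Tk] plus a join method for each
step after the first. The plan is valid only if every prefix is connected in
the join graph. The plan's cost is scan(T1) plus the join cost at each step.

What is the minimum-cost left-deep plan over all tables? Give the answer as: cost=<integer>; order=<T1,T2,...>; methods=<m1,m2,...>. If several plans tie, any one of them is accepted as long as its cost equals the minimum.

cost=15680; order=B,D,C,A; methods=nl_idx,hash,hash

Selinger DP (subsets sized 1..n):
  {A}: scan cost=400, card=400
  {D}: scan cost=80, card=80
  {B}: scan cost=40, card=40
  {C}: scan cost=80, card=80
  {AD}: card=4000; try (D,hash)→1920, (A,merge)→4720, (A,nl_idx)→4800, (D,merge)→5040, (D,nl_idx)→7200, (A,hash)→7360 …(+2); best=1920 via (D,hash)
  {BD}: card=320; try (D,nl_idx)→640, (B,hash)→640, (B,nl_idx)→880, (D,merge)→960, (B,merge)→1000, (D,hash)→1200 …(+2); best=640 via (D,nl_idx)
  {BC}: card=800; try (B,hash)→640, (C,merge)→960, (B,merge)→1000, (C,hash)→1200, (B,nl_idx)→1360, (C,nl)→3240 …(+1); best=640 via (B,hash)
  {ABD}: card=16000; try (B,hash)→6400, (A,merge)→7840, (A,hash)→8160, (A,nl_idx)→19520, (B,nl_idx)→41920, (B,merge)→54200 …(+2); best=6400 via (B,hash)
  {BCD}: card=6400; try (C,hash)→2080, (D,hash)→2560, (C,merge)→4480, (D,merge)→10080, (D,nl_idx)→12640, (C,nl)→26240 …(+1); best=2080 via (C,hash)
  {ABCD}: card=320000; try (A,hash)→15680, (C,hash)→23520, (A,merge)→95680, (C,merge)→247040, (A,nl_idx)→379680, (C,nl)→1286400 …(+1); best=15680 via (A,hash)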